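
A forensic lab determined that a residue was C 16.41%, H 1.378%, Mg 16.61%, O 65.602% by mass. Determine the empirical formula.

Assume 100 g: 16.41 g C, 1.378 g H, 16.61 g Mg, 65.602 g O.
C: 16.41 g ÷ 12.01 g/mol = 1.366 mol
H: 1.378 g ÷ 1.008 g/mol = 1.367 mol
Mg: 16.61 g ÷ 24.31 g/mol = 0.6833 mol
O: 65.602 g ÷ 16.00 g/mol = 4.1 mol
Smallest is Mg at 0.6833 mol; normalising gives C 2.000, H 2.001, Mg 1.000, O 6.001
≈ 2:2:1:6 → C2H2MgO6

C2H2MgO6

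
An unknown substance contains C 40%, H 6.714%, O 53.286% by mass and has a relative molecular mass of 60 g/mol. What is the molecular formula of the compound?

Assume 100 g: 40 g C, 6.714 g H, 53.286 g O.
Moles — C: 40 / 12.01 = 3.331 mol; H: 6.714 / 1.008 = 6.661 mol; O: 53.286 / 16.00 = 3.33 mol
Ratios (÷ 3.33): C 1.000, H 2.000, O 1.000
≈ 1:2:1 → CH2O
Empirical-formula mass = 30.03 g/mol
n = 60 / 30.03 = 2.00 ≈ 2
Molecular formula = (CH2O)×2 = C2H4O2

C2H4O2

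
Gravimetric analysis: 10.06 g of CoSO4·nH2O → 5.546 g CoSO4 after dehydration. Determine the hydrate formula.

CoSO4·7H2O

Mass of water lost = 10.06 − 5.546 = 4.514 g → 4.514 / 18.02 = 0.2505 mol H2O
Molar mass of CoSO4 = 155.00 g/mol → mol CoSO4 = 5.546 / 155.00 = 0.03578
n = 0.2505 / 0.03578 = 7.00 ≈ 7 → CoSO4·7H2O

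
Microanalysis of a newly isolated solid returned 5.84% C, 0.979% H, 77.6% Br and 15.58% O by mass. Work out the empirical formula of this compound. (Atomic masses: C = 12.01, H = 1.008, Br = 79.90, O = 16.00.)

Assume 100 g: 5.84 g C, 0.979 g H, 77.6 g Br, 15.58 g O.
Moles — C: 5.84 / 12.01 = 0.4863 mol; H: 0.979 / 1.008 = 0.9712 mol; Br: 77.6 / 79.90 = 0.9712 mol; O: 15.58 / 16.00 = 0.9738 mol
Smallest is C at 0.4863 mol; normalising gives C 1.000, H 1.997, Br 1.997, O 2.003
Ratio ≈ 1:2:2:2, so the empirical formula is CH2Br2O2

CH2Br2O2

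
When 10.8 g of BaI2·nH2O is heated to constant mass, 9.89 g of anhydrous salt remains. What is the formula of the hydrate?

BaI2·2H2O

Mass of water lost = 10.8 − 9.89 = 0.91 g → 0.91 / 18.02 = 0.0505 mol H2O
Molar mass of BaI2 = 391.13 g/mol → mol BaI2 = 9.89 / 391.13 = 0.02529
n = 0.0505 / 0.02529 = 2.00 ≈ 2 → BaI2·2H2O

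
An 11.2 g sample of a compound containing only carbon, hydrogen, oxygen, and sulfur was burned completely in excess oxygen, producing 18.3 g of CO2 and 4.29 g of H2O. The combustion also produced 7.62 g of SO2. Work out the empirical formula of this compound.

mol C = 18.3 / 44.01 = 0.4158; mass C = 0.4158 × 12.01 = 4.994 g
mol H = 2 × (4.29 / 18.02) = 0.4761; mass H = 0.4761 × 1.008 = 0.4799 g
mol S = 7.62 / 64.07 = 0.1189; mass S = 3.814 g
mass O = 11.2 − (9.288) = 1.912 g → mol O = 0.1195
Ratios (÷ 0.1189): C 3.496, H 4.003, O 1.005, S 1.000
Scaling by 2: C 6.99, H 8.01, O 2.01, S 2.00 → C7H8O2S2

C7H8O2S2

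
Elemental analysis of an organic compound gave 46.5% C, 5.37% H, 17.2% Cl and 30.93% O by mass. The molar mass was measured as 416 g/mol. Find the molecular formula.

Assume 100 g: 46.5 g C, 5.37 g H, 17.2 g Cl, 30.93 g O.
n(C) = 46.5/12.01 = 3.872, n(H) = 5.37/1.008 = 5.327, n(Cl) = 17.2/35.45 = 0.4852, n(O) = 30.93/16.00 = 1.933
Divide by the smallest (0.4852 mol Cl): C 7.980, H 10.980, Cl 1.000, O 3.984
Ratio ≈ 8:11:1:4, so the empirical formula is C8H11ClO4
Empirical-formula mass = 206.62 g/mol
n = 416 / 206.62 = 2.01 ≈ 2
Molecular formula = (C8H11ClO4)×2 = C16H22Cl2O8

C16H22Cl2O8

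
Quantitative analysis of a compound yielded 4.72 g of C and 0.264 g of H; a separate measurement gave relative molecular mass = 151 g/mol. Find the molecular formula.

Moles — C: 4.72 / 12.01 = 0.393 mol; H: 0.264 / 1.008 = 0.2619 mol
Ratios (÷ 0.2619): C 1.501, H 1.000
Multiply by 2: C 3.00, H 2.00 → C3H2
Empirical-formula mass = 38.05 g/mol
n = 151 / 38.05 = 3.97 ≈ 4
Molecular formula = (C3H2)×4 = C12H8

C12H8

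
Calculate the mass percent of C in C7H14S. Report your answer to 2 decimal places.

64.54%

Molar mass = 7(12.01) + 14(1.008) + 1(32.07) = 130.252 g/mol
Mass of C per mole = 7 × 12.01 = 84.070 g
% C = 84.070 / 130.252 × 100 = 64.54%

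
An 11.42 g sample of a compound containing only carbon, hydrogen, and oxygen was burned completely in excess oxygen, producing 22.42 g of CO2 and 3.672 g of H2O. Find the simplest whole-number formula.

C5H4O3

mol C = 22.42 / 44.01 = 0.5094; mass C = 0.5094 × 12.01 = 6.118 g
mol H = 2 × (3.672 / 18.02) = 0.4075; mass H = 0.4075 × 1.008 = 0.4108 g
mass O = 11.42 − (6.529) = 4.891 g → mol O = 0.3057
Divide by the smallest (0.3057 mol O): C 1.667, H 1.333, O 1.000
Multiply by 3: C 5.00, H 4.00, O 3.00 → C5H4O3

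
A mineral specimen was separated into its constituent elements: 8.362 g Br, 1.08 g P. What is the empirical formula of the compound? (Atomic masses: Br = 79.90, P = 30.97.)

Br3P

Moles — Br: 8.362 / 79.90 = 0.1047 mol; P: 1.08 / 30.97 = 0.03487 mol
Ratios (÷ 0.03487): Br 3.001, P 1.000
→ Br3P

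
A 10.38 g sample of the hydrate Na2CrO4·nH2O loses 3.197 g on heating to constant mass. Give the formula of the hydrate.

Na2CrO4·4H2O

Mass of anhydrous Na2CrO4 = 10.38 − 3.197 = 7.183 g
mol H2O = 3.197 / 18.02 = 0.1774
Molar mass of Na2CrO4 = 161.98 g/mol → mol Na2CrO4 = 7.183 / 161.98 = 0.04434
n = 0.1774 / 0.04434 = 4.00 ≈ 4 → Na2CrO4·4H2O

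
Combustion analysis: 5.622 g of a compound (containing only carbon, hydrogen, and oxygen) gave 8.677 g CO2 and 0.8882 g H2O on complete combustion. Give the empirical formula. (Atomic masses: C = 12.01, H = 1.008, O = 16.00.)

C2HO2

mol C = 8.677 / 44.01 = 0.1972; mass C = 0.1972 × 12.01 = 2.368 g
mol H = 2 × (0.8882 / 18.02) = 0.09858; mass H = 0.09858 × 1.008 = 0.09937 g
mass O = 5.622 − (2.467) = 3.155 g → mol O = 0.1972
Ratios (÷ 0.09858): C 2.000, H 1.000, O 2.000
≈ 2:1:2 → C2HO2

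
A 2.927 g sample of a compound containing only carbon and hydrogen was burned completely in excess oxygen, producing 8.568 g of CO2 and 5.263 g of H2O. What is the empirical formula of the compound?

mol C = 8.568 / 44.01 = 0.1947; mass C = 0.1947 × 12.01 = 2.338 g
mol H = 2 × (5.263 / 18.02) = 0.5841; mass H = 0.5841 × 1.008 = 0.5888 g
Smallest is C at 0.1947 mol; normalising gives C 1.000, H 3.000
→ CH3

CH3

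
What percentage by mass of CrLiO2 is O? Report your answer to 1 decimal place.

Molar mass = 1(52.00) + 1(6.94) + 2(16.00) = 90.940 g/mol
Mass of O per mole = 2 × 16.00 = 32.000 g
% O = 32.000 / 90.940 × 100 = 35.2%

35.2%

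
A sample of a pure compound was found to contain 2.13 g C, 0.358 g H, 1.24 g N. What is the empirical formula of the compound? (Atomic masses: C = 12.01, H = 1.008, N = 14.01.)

C: 2.13 g ÷ 12.01 g/mol = 0.1774 mol
H: 0.358 g ÷ 1.008 g/mol = 0.3552 mol
N: 1.24 g ÷ 14.01 g/mol = 0.08851 mol
Divide by the smallest (0.08851 mol N): C 2.004, H 4.013, N 1.000
≈ 2:4:1 → C2H4N

C2H4N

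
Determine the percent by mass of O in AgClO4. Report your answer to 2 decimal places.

30.87%

Molar mass = 1(107.87) + 1(35.45) + 4(16.00) = 207.320 g/mol
Mass of O per mole = 4 × 16.00 = 64.000 g
% O = 64.000 / 207.320 × 100 = 30.87%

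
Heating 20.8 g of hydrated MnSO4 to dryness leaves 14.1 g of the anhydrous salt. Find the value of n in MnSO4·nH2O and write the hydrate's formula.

Mass of water lost = 20.8 − 14.1 = 6.7 g → 6.7 / 18.02 = 0.3718 mol H2O
Molar mass of MnSO4 = 151.01 g/mol → mol MnSO4 = 14.1 / 151.01 = 0.09337
n = 0.3718 / 0.09337 = 3.98 ≈ 4 → MnSO4·4H2O

MnSO4·4H2O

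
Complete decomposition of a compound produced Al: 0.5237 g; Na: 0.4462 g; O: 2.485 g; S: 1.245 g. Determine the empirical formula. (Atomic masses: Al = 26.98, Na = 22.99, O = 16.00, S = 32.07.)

AlNaO8S2

Moles — Al: 0.5237 / 26.98 = 0.01941 mol; Na: 0.4462 / 22.99 = 0.01941 mol; O: 2.485 / 16.00 = 0.1553 mol; S: 1.245 / 32.07 = 0.03882 mol
Smallest is Na at 0.01941 mol; normalising gives Al 1.000, Na 1.000, O 8.002, S 2.000
→ AlNaO8S2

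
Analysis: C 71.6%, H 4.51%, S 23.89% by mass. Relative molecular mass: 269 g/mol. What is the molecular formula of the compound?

C16H12S2

Assume 100 g: 71.6 g C, 4.51 g H, 23.89 g S.
C: 71.6 g ÷ 12.01 g/mol = 5.962 mol
H: 4.51 g ÷ 1.008 g/mol = 4.474 mol
S: 23.89 g ÷ 32.07 g/mol = 0.7449 mol
Smallest is S at 0.7449 mol; normalising gives C 8.003, H 6.006, S 1.000
≈ 8:6:1 → C8H6S
Empirical-formula mass = 134.20 g/mol
n = 269 / 134.20 = 2.00 ≈ 2
Molecular formula = (C8H6S)×2 = C16H12S2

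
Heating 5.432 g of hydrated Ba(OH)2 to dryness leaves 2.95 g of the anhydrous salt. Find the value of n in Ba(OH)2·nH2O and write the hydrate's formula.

Ba(OH)2·8H2O

Mass of water lost = 5.432 − 2.95 = 2.482 g → 2.482 / 18.02 = 0.1377 mol H2O
Molar mass of Ba(OH)2 = 171.35 g/mol → mol Ba(OH)2 = 2.95 / 171.35 = 0.01722
n = 0.1377 / 0.01722 = 8.00 ≈ 8 → Ba(OH)2·8H2O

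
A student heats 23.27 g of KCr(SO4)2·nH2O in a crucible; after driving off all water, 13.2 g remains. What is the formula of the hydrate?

Mass of water lost = 23.27 − 13.2 = 10.07 g → 10.07 / 18.02 = 0.5588 mol H2O
Molar mass of KCr(SO4)2 = 283.24 g/mol → mol KCr(SO4)2 = 13.2 / 283.24 = 0.0466
n = 0.5588 / 0.0466 = 11.99 ≈ 12 → KCr(SO4)2·12H2O

KCr(SO4)2·12H2O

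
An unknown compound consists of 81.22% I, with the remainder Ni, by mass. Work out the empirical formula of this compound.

I2Ni

Assume 100 g: 81.22 g I, 18.78 g Ni.
Moles — I: 81.22 / 126.90 = 0.64 mol; Ni: 18.78 / 58.69 = 0.32 mol
Smallest is Ni at 0.32 mol; normalising gives I 2.000, Ni 1.000
Ratio ≈ 2:1, so the empirical formula is I2Ni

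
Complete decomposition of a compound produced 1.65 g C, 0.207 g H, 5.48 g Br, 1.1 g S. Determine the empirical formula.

C4H6Br2S

n(C) = 1.65/12.01 = 0.1374, n(H) = 0.207/1.008 = 0.2054, n(Br) = 5.48/79.90 = 0.06859, n(S) = 1.1/32.07 = 0.0343
Divide by the smallest (0.0343 mol S): C 4.005, H 5.987, Br 2.000, S 1.000
≈ 4:6:2:1 → C4H6Br2S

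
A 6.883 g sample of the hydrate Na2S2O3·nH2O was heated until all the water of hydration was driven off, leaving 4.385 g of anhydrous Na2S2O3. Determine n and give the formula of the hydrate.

Mass of water lost = 6.883 − 4.385 = 2.498 g → 2.498 / 18.02 = 0.1386 mol H2O
Molar mass of Na2S2O3 = 158.12 g/mol → mol Na2S2O3 = 4.385 / 158.12 = 0.02773
n = 0.1386 / 0.02773 = 5.00 ≈ 5 → Na2S2O3·5H2O

Na2S2O3·5H2O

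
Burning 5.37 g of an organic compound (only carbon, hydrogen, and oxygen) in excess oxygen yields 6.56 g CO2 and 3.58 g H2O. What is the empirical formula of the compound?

mol C = 6.56 / 44.01 = 0.1491; mass C = 0.1491 × 12.01 = 1.790 g
mol H = 2 × (3.58 / 18.02) = 0.3973; mass H = 0.3973 × 1.008 = 0.4005 g
mass O = 5.37 − (2.191) = 3.179 g → mol O = 0.1987
Smallest is C at 0.1491 mol; normalising gives C 1.000, H 2.666, O 1.333
×3: C 3.00, H 8.00, O 4.00 → C3H8O4

C3H8O4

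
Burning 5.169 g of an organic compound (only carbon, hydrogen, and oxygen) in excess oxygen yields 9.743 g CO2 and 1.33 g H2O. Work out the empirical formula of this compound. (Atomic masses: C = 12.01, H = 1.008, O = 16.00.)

C3H2O2

mol C = 9.743 / 44.01 = 0.2214; mass C = 0.2214 × 12.01 = 2.659 g
mol H = 2 × (1.33 / 18.02) = 0.1476; mass H = 0.1476 × 1.008 = 0.1488 g
mass O = 5.169 − (2.808) = 2.361 g → mol O = 0.1476
Ratios (÷ 0.1476): C 1.500, H 1.000, O 1.000
Multiply by 2: C 3.00, H 2.00, O 2.00 → C3H2O2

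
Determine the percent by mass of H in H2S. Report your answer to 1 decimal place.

Molar mass = 2(1.008) + 1(32.07) = 34.086 g/mol
Mass of H per mole = 2 × 1.008 = 2.016 g
% H = 2.016 / 34.086 × 100 = 5.9%

5.9%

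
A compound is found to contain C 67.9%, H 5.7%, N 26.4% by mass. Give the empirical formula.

C3H3N

Assume 100 g: 67.9 g C, 5.7 g H, 26.4 g N.
C: 67.9 g ÷ 12.01 g/mol = 5.654 mol
H: 5.7 g ÷ 1.008 g/mol = 5.655 mol
N: 26.4 g ÷ 14.01 g/mol = 1.884 mol
Ratios (÷ 1.884): C 3.000, H 3.001, N 1.000
≈ 3:3:1 → C3H3N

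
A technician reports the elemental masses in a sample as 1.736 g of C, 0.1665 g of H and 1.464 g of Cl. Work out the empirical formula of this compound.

n(C) = 1.736/12.01 = 0.1445, n(H) = 0.1665/1.008 = 0.1652, n(Cl) = 1.464/35.45 = 0.0413
Ratios (÷ 0.0413): C 3.500, H 4.000, Cl 1.000
×2: C 7.00, H 8.00, Cl 2.00 → C7H8Cl2

C7H8Cl2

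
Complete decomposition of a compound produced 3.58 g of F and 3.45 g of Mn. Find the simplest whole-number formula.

F3Mn

Moles — F: 3.58 / 19.00 = 0.1884 mol; Mn: 3.45 / 54.94 = 0.0628 mol
Ratios (÷ 0.0628): F 3.001, Mn 1.000
Ratio ≈ 3:1, so the empirical formula is F3Mn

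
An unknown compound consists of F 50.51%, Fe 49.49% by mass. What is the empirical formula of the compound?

F3Fe

Assume 100 g: 50.51 g F, 49.49 g Fe.
F: 50.51 g ÷ 19.00 g/mol = 2.658 mol
Fe: 49.49 g ÷ 55.85 g/mol = 0.8861 mol
Smallest is Fe at 0.8861 mol; normalising gives F 3.000, Fe 1.000
→ F3Fe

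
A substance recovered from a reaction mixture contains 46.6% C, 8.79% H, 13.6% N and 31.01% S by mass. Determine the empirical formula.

C4H9NS

Assume 100 g: 46.6 g C, 8.79 g H, 13.6 g N, 31.01 g S.
C: 46.6 g ÷ 12.01 g/mol = 3.88 mol
H: 8.79 g ÷ 1.008 g/mol = 8.72 mol
N: 13.6 g ÷ 14.01 g/mol = 0.9707 mol
S: 31.01 g ÷ 32.07 g/mol = 0.9669 mol
Smallest is S at 0.9669 mol; normalising gives C 4.013, H 9.018, N 1.004, S 1.000
≈ 4:9:1:1 → C4H9NS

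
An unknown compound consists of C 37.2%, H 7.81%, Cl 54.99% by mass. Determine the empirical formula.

C2H5Cl

Assume 100 g: 37.2 g C, 7.81 g H, 54.99 g Cl.
C: 37.2 g ÷ 12.01 g/mol = 3.097 mol
H: 7.81 g ÷ 1.008 g/mol = 7.748 mol
Cl: 54.99 g ÷ 35.45 g/mol = 1.551 mol
Divide by the smallest (1.551 mol Cl): C 1.997, H 4.995, Cl 1.000
→ C2H5Cl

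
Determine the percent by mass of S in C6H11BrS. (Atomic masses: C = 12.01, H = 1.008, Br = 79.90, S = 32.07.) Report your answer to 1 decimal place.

Molar mass = 6(12.01) + 11(1.008) + 1(79.90) + 1(32.07) = 195.118 g/mol
Mass of S per mole = 1 × 32.07 = 32.070 g
% S = 32.070 / 195.118 × 100 = 16.4%

16.4%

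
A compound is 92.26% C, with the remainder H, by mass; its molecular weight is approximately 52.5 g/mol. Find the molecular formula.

Assume 100 g: 92.26 g C, 7.74 g H.
Moles — C: 92.26 / 12.01 = 7.682 mol; H: 7.74 / 1.008 = 7.679 mol
Smallest is H at 7.679 mol; normalising gives C 1.000, H 1.000
≈ 1:1 → CH
Empirical-formula mass = 13.02 g/mol
n = 52.5 / 13.02 = 4.03 ≈ 4
Molecular formula = (CH)×4 = C4H4

C4H4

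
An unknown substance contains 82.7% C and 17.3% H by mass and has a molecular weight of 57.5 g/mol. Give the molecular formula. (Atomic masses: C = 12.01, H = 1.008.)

C4H10

Assume 100 g: 82.7 g C, 17.3 g H.
C: 82.7 g ÷ 12.01 g/mol = 6.886 mol
H: 17.3 g ÷ 1.008 g/mol = 17.16 mol
Divide by the smallest (6.886 mol C): C 1.000, H 2.492
×2: C 2.00, H 4.98 → C2H5
Empirical-formula mass = 29.06 g/mol
n = 57.5 / 29.06 = 1.98 ≈ 2
Molecular formula = (C2H5)×2 = C4H10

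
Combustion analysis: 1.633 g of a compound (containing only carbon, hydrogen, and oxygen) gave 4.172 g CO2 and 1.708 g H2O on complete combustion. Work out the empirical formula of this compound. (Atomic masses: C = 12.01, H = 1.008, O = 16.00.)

mol C = 4.172 / 44.01 = 0.09480; mass C = 0.09480 × 12.01 = 1.139 g
mol H = 2 × (1.708 / 18.02) = 0.1896; mass H = 0.1896 × 1.008 = 0.1911 g
mass O = 1.633 − (1.330) = 0.3034 g → mol O = 0.01896
Ratios (÷ 0.01896): C 4.999, H 9.997, O 1.000
≈ 5:10:1 → C5H10O

C5H10O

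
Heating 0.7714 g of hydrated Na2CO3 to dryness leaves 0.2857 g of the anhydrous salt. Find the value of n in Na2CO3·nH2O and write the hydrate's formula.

Mass of water lost = 0.7714 − 0.2857 = 0.4857 g → 0.4857 / 18.02 = 0.02695 mol H2O
Molar mass of Na2CO3 = 105.99 g/mol → mol Na2CO3 = 0.2857 / 105.99 = 0.002696
n = 0.02695 / 0.002696 = 10.00 ≈ 10 → Na2CO3·10H2O

Na2CO3·10H2O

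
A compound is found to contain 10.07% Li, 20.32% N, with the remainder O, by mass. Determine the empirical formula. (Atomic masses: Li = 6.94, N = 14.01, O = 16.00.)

Assume 100 g: 10.07 g Li, 20.32 g N, 69.61 g O.
Moles — Li: 10.07 / 6.94 = 1.451 mol; N: 20.32 / 14.01 = 1.45 mol; O: 69.61 / 16.00 = 4.351 mol
Smallest is N at 1.45 mol; normalising gives Li 1.000, N 1.000, O 3.000
Ratio ≈ 1:1:3, so the empirical formula is LiNO3

LiNO3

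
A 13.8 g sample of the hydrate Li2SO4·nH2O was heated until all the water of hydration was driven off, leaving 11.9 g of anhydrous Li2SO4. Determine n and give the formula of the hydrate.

Li2SO4·H2O

Mass of water lost = 13.8 − 11.9 = 1.9 g → 1.9 / 18.02 = 0.1054 mol H2O
Molar mass of Li2SO4 = 109.95 g/mol → mol Li2SO4 = 11.9 / 109.95 = 0.1082
n = 0.1054 / 0.1082 = 0.97 ≈ 1 → Li2SO4·H2O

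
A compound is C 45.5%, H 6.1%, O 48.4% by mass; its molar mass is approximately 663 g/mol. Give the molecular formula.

Assume 100 g: 45.5 g C, 6.1 g H, 48.4 g O.
Moles — C: 45.5 / 12.01 = 3.789 mol; H: 6.1 / 1.008 = 6.052 mol; O: 48.4 / 16.00 = 3.025 mol
Divide by the smallest (3.025 mol O): C 1.252, H 2.001, O 1.000
Scaling by 4: C 5.01, H 8.00, O 4.00 → C5H8O4
Empirical-formula mass = 132.11 g/mol
n = 663 / 132.11 = 5.02 ≈ 5
Molecular formula = (C5H8O4)×5 = C25H40O20

C25H40O20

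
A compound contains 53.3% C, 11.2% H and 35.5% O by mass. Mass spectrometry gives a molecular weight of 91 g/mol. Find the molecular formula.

Assume 100 g: 53.3 g C, 11.2 g H, 35.5 g O.
C: 53.3 g ÷ 12.01 g/mol = 4.438 mol
H: 11.2 g ÷ 1.008 g/mol = 11.11 mol
O: 35.5 g ÷ 16.00 g/mol = 2.219 mol
Smallest is O at 2.219 mol; normalising gives C 2.000, H 5.008, O 1.000
Ratio ≈ 2:5:1, so the empirical formula is C2H5O
Empirical-formula mass = 45.06 g/mol
n = 91 / 45.06 = 2.02 ≈ 2
Molecular formula = (C2H5O)×2 = C4H10O2

C4H10O2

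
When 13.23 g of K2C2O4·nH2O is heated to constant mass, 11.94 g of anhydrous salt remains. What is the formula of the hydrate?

Mass of water lost = 13.23 − 11.94 = 1.29 g → 1.29 / 18.02 = 0.07159 mol H2O
Molar mass of K2C2O4 = 166.22 g/mol → mol K2C2O4 = 11.94 / 166.22 = 0.07183
n = 0.07159 / 0.07183 = 1.00 ≈ 1 → K2C2O4·H2O

K2C2O4·H2O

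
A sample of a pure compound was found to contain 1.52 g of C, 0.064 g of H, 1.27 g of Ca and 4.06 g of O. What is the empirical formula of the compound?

C4H2CaO8

C: 1.52 g ÷ 12.01 g/mol = 0.1266 mol
H: 0.064 g ÷ 1.008 g/mol = 0.06349 mol
Ca: 1.27 g ÷ 40.08 g/mol = 0.03169 mol
O: 4.06 g ÷ 16.00 g/mol = 0.2537 mol
Ratios (÷ 0.03169): C 3.994, H 2.004, Ca 1.000, O 8.008
≈ 4:2:1:8 → C4H2CaO8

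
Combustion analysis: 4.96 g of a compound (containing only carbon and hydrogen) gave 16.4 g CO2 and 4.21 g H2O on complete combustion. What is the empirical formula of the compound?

C4H5

mol C = 16.4 / 44.01 = 0.3726; mass C = 0.3726 × 12.01 = 4.475 g
mol H = 2 × (4.21 / 18.02) = 0.4673; mass H = 0.4673 × 1.008 = 0.4710 g
Divide by the smallest (0.3726 mol C): C 1.000, H 1.254
×4: C 4.00, H 5.02 → C4H5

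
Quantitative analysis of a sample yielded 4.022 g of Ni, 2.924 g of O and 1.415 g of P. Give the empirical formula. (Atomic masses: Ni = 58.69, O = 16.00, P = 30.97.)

Ni3O8P2

n(Ni) = 4.022/58.69 = 0.06853, n(O) = 2.924/16.00 = 0.1827, n(P) = 1.415/30.97 = 0.04569
Ratios (÷ 0.04569): Ni 1.500, O 4.000, P 1.000
×2: Ni 3.00, O 8.00, P 2.00 → Ni3O8P2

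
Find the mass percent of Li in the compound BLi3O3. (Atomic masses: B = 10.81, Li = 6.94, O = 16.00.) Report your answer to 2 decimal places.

26.15%

Molar mass = 1(10.81) + 3(6.94) + 3(16.00) = 79.630 g/mol
Mass of Li per mole = 3 × 6.94 = 20.820 g
% Li = 20.820 / 79.630 × 100 = 26.15%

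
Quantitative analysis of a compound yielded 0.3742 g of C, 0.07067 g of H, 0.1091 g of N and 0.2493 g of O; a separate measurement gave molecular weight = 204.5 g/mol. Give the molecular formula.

n(C) = 0.3742/12.01 = 0.03116, n(H) = 0.07067/1.008 = 0.07011, n(N) = 0.1091/14.01 = 0.007787, n(O) = 0.2493/16.00 = 0.01558
Ratios (÷ 0.007787): C 4.001, H 9.003, N 1.000, O 2.001
≈ 4:9:1:2 → C4H9NO2
Empirical-formula mass = 103.12 g/mol
n = 204.5 / 103.12 = 1.98 ≈ 2
Molecular formula = (C4H9NO2)×2 = C8H18N2O4

C8H18N2O4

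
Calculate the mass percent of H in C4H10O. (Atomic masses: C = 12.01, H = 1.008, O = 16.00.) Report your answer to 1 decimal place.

Molar mass = 4(12.01) + 10(1.008) + 1(16.00) = 74.120 g/mol
Mass of H per mole = 10 × 1.008 = 10.080 g
% H = 10.080 / 74.120 × 100 = 13.6%

13.6%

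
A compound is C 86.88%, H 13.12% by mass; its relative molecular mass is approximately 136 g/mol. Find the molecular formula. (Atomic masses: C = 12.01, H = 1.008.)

Assume 100 g: 86.88 g C, 13.12 g H.
n(C) = 86.88/12.01 = 7.234, n(H) = 13.12/1.008 = 13.02
Smallest is C at 7.234 mol; normalising gives C 1.000, H 1.799
×5: C 5.00, H 9.00 → C5H9
Empirical-formula mass = 69.12 g/mol
n = 136 / 69.12 = 1.97 ≈ 2
Molecular formula = (C5H9)×2 = C10H18

C10H18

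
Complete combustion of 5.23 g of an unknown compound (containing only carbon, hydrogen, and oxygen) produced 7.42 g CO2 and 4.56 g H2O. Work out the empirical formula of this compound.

mol C = 7.42 / 44.01 = 0.1686; mass C = 0.1686 × 12.01 = 2.025 g
mol H = 2 × (4.56 / 18.02) = 0.5061; mass H = 0.5061 × 1.008 = 0.5102 g
mass O = 5.23 − (2.535) = 2.695 g → mol O = 0.1684
Ratios (÷ 0.1684): C 1.001, H 3.005, O 1.000
→ CH3O

CH3O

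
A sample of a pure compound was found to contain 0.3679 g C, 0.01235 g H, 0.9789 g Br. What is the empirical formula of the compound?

C: 0.3679 g ÷ 12.01 g/mol = 0.03063 mol
H: 0.01235 g ÷ 1.008 g/mol = 0.01225 mol
Br: 0.9789 g ÷ 79.90 g/mol = 0.01225 mol
Ratios (÷ 0.01225): C 2.500, H 1.000, Br 1.000
Multiply by 2: C 5.00, H 2.00, Br 2.00 → C5H2Br2

C5H2Br2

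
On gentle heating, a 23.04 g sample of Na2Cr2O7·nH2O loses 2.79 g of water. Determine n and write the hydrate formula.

Mass of anhydrous Na2Cr2O7 = 23.04 − 2.79 = 20.25 g
mol H2O = 2.79 / 18.02 = 0.1548
Molar mass of Na2Cr2O7 = 261.98 g/mol → mol Na2Cr2O7 = 20.25 / 261.98 = 0.0773
n = 0.1548 / 0.0773 = 2.00 ≈ 2 → Na2Cr2O7·2H2O

Na2Cr2O7·2H2O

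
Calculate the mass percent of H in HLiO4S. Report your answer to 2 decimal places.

Molar mass = 1(1.008) + 1(6.94) + 4(16.00) + 1(32.07) = 104.018 g/mol
Mass of H per mole = 1 × 1.008 = 1.008 g
% H = 1.008 / 104.018 × 100 = 0.97%

0.97%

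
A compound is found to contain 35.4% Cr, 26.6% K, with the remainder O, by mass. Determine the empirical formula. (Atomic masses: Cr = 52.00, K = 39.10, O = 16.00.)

Cr2K2O7

Assume 100 g: 35.4 g Cr, 26.6 g K, 38 g O.
Cr: 35.4 g ÷ 52.00 g/mol = 0.6808 mol
K: 26.6 g ÷ 39.10 g/mol = 0.6803 mol
O: 38 g ÷ 16.00 g/mol = 2.375 mol
Divide by the smallest (0.6803 mol K): Cr 1.001, K 1.000, O 3.491
×2: Cr 2.00, K 2.00, O 6.98 → Cr2K2O7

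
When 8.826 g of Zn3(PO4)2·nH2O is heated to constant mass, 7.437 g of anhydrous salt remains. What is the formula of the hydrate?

Mass of water lost = 8.826 − 7.437 = 1.389 g → 1.389 / 18.02 = 0.07708 mol H2O
Molar mass of Zn3(PO4)2 = 386.08 g/mol → mol Zn3(PO4)2 = 7.437 / 386.08 = 0.01926
n = 0.07708 / 0.01926 = 4.00 ≈ 4 → Zn3(PO4)2·4H2O

Zn3(PO4)2·4H2O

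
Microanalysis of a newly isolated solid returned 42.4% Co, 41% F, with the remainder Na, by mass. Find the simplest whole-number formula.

Assume 100 g: 42.4 g Co, 41 g F, 16.6 g Na.
n(Co) = 42.4/58.93 = 0.7195, n(F) = 41/19.00 = 2.158, n(Na) = 16.6/22.99 = 0.7221
Smallest is Co at 0.7195 mol; normalising gives Co 1.000, F 2.999, Na 1.004
→ CoF3Na

CoF3Na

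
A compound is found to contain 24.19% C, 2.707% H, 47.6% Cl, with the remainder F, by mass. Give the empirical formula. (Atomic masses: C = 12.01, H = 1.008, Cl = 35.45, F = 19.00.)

C3H4Cl2F2

Assume 100 g: 24.19 g C, 2.707 g H, 47.6 g Cl, 25.503 g F.
Moles — C: 24.19 / 12.01 = 2.014 mol; H: 2.707 / 1.008 = 2.686 mol; Cl: 47.6 / 35.45 = 1.343 mol; F: 25.503 / 19.00 = 1.342 mol
Divide by the smallest (1.342 mol F): C 1.501, H 2.001, Cl 1.000, F 1.000
×2: C 3.00, H 4.00, Cl 2.00, F 2.00 → C3H4Cl2F2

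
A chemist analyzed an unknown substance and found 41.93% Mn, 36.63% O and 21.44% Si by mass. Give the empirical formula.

Assume 100 g: 41.93 g Mn, 36.63 g O, 21.44 g Si.
Mn: 41.93 g ÷ 54.94 g/mol = 0.7632 mol
O: 36.63 g ÷ 16.00 g/mol = 2.289 mol
Si: 21.44 g ÷ 28.09 g/mol = 0.7633 mol
Divide by the smallest (0.7632 mol Mn): Mn 1.000, O 3.000, Si 1.000
→ MnO3Si

MnO3Si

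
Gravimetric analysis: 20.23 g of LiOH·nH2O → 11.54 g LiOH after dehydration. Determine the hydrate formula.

Mass of water lost = 20.23 − 11.54 = 8.69 g → 8.69 / 18.02 = 0.4822 mol H2O
Molar mass of LiOH = 23.95 g/mol → mol LiOH = 11.54 / 23.95 = 0.4819
n = 0.4822 / 0.4819 = 1.00 ≈ 1 → LiOH·H2O

LiOH·H2O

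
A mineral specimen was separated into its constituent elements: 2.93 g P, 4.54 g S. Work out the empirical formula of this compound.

P2S3

Moles — P: 2.93 / 30.97 = 0.09461 mol; S: 4.54 / 32.07 = 0.1416 mol
Divide by the smallest (0.09461 mol P): P 1.000, S 1.496
Scaling by 2: P 2.00, S 2.99 → P2S3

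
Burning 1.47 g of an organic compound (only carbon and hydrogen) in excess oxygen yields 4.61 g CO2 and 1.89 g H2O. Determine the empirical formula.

CH2

mol C = 4.61 / 44.01 = 0.1047; mass C = 0.1047 × 12.01 = 1.258 g
mol H = 2 × (1.89 / 18.02) = 0.2098; mass H = 0.2098 × 1.008 = 0.2114 g
Divide by the smallest (0.1047 mol C): C 1.000, H 2.003
→ CH2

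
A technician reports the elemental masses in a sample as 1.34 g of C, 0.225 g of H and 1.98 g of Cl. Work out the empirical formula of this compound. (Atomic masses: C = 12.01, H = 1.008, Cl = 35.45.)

C2H4Cl

n(C) = 1.34/12.01 = 0.1116, n(H) = 0.225/1.008 = 0.2232, n(Cl) = 1.98/35.45 = 0.05585
Divide by the smallest (0.05585 mol Cl): C 1.998, H 3.996, Cl 1.000
≈ 2:4:1 → C2H4Cl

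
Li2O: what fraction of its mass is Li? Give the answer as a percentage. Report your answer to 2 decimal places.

46.45%

Molar mass = 2(6.94) + 1(16.00) = 29.880 g/mol
Mass of Li per mole = 2 × 6.94 = 13.880 g
% Li = 13.880 / 29.880 × 100 = 46.45%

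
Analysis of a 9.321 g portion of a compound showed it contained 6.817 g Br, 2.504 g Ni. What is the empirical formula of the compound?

Br2Ni

n(Br) = 6.817/79.90 = 0.08532, n(Ni) = 2.504/58.69 = 0.04266
Ratios (÷ 0.04266): Br 2.000, Ni 1.000
≈ 2:1 → Br2Ni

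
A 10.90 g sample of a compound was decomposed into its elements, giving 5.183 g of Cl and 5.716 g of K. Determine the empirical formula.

ClK

n(Cl) = 5.183/35.45 = 0.1462, n(K) = 5.716/39.10 = 0.1462
Ratios (÷ 0.1462): Cl 1.000, K 1.000
Ratio ≈ 1:1, so the empirical formula is ClK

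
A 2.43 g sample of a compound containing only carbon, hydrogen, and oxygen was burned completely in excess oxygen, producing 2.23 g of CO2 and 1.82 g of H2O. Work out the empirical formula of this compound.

mol C = 2.23 / 44.01 = 0.05067; mass C = 0.05067 × 12.01 = 0.6086 g
mol H = 2 × (1.82 / 18.02) = 0.2020; mass H = 0.2020 × 1.008 = 0.2036 g
mass O = 2.43 − (0.8122) = 1.618 g → mol O = 0.1011
Smallest is C at 0.05067 mol; normalising gives C 1.000, H 3.987, O 1.996
→ CH4O2

CH4O2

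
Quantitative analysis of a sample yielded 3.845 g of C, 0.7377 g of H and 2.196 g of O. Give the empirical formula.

n(C) = 3.845/12.01 = 0.3201, n(H) = 0.7377/1.008 = 0.7318, n(O) = 2.196/16.00 = 0.1373
Ratios (÷ 0.1373): C 2.333, H 5.332, O 1.000
Scaling by 3: C 7.00, H 16.00, O 3.00 → C7H16O3

C7H16O3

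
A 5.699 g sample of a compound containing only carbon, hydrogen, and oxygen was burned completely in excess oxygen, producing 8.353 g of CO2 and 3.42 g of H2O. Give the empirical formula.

mol C = 8.353 / 44.01 = 0.1898; mass C = 0.1898 × 12.01 = 2.279 g
mol H = 2 × (3.42 / 18.02) = 0.3796; mass H = 0.3796 × 1.008 = 0.3826 g
mass O = 5.699 − (2.662) = 3.037 g → mol O = 0.1898
Smallest is C at 0.1898 mol; normalising gives C 1.000, H 2.000, O 1.000
≈ 1:2:1 → CH2O

CH2O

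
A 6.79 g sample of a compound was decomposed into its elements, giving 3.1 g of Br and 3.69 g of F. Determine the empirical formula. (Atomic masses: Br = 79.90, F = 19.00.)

Br: 3.1 g ÷ 79.90 g/mol = 0.0388 mol
F: 3.69 g ÷ 19.00 g/mol = 0.1942 mol
Ratios (÷ 0.0388): Br 1.000, F 5.006
→ BrF5

BrF5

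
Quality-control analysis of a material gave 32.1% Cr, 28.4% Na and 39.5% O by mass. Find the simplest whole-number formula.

CrNa2O4

Assume 100 g: 32.1 g Cr, 28.4 g Na, 39.5 g O.
n(Cr) = 32.1/52.00 = 0.6173, n(Na) = 28.4/22.99 = 1.235, n(O) = 39.5/16.00 = 2.469
Smallest is Cr at 0.6173 mol; normalising gives Cr 1.000, Na 2.001, O 3.999
≈ 1:2:4 → CrNa2O4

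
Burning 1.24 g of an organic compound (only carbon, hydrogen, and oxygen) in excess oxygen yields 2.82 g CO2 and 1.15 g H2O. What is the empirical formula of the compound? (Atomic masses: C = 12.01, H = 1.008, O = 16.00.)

mol C = 2.82 / 44.01 = 0.06408; mass C = 0.06408 × 12.01 = 0.7696 g
mol H = 2 × (1.15 / 18.02) = 0.1276; mass H = 0.1276 × 1.008 = 0.1287 g
mass O = 1.24 − (0.8982) = 0.3418 g → mol O = 0.02136
Smallest is O at 0.02136 mol; normalising gives C 3.000, H 5.975, O 1.000
Ratio ≈ 3:6:1, so the empirical formula is C3H6O

C3H6O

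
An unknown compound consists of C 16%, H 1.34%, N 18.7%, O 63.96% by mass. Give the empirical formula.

CHNO3

Assume 100 g: 16 g C, 1.34 g H, 18.7 g N, 63.96 g O.
C: 16 g ÷ 12.01 g/mol = 1.332 mol
H: 1.34 g ÷ 1.008 g/mol = 1.329 mol
N: 18.7 g ÷ 14.01 g/mol = 1.335 mol
O: 63.96 g ÷ 16.00 g/mol = 3.998 mol
Smallest is H at 1.329 mol; normalising gives C 1.002, H 1.000, N 1.004, O 3.007
Ratio ≈ 1:1:1:3, so the empirical formula is CHNO3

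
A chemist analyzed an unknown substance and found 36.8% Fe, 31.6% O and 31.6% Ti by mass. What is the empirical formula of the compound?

FeO3Ti

Assume 100 g: 36.8 g Fe, 31.6 g O, 31.6 g Ti.
Moles — Fe: 36.8 / 55.85 = 0.6589 mol; O: 31.6 / 16.00 = 1.975 mol; Ti: 31.6 / 47.87 = 0.6601 mol
Ratios (÷ 0.6589): Fe 1.000, O 2.997, Ti 1.002
≈ 1:3:1 → FeO3Ti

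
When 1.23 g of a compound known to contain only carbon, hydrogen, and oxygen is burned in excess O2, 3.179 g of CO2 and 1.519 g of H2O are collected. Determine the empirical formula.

mol C = 3.179 / 44.01 = 0.07223; mass C = 0.07223 × 12.01 = 0.8675 g
mol H = 2 × (1.519 / 18.02) = 0.1686; mass H = 0.1686 × 1.008 = 0.1699 g
mass O = 1.23 − (1.037) = 0.1925 g → mol O = 0.01203
Divide by the smallest (0.01203 mol O): C 6.003, H 14.010, O 1.000
≈ 6:14:1 → C6H14O

C6H14O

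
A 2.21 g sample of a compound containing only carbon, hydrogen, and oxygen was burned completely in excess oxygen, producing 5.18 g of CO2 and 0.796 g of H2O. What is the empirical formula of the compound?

mol C = 5.18 / 44.01 = 0.1177; mass C = 0.1177 × 12.01 = 1.414 g
mol H = 2 × (0.796 / 18.02) = 0.08835; mass H = 0.08835 × 1.008 = 0.08905 g
mass O = 2.21 − (1.503) = 0.7074 g → mol O = 0.04421
Ratios (÷ 0.04421): C 2.662, H 1.998, O 1.000
×3: C 7.99, H 5.99, O 3.00 → C8H6O3

C8H6O3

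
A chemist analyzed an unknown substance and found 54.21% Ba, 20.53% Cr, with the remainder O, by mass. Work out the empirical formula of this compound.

BaCrO4

Assume 100 g: 54.21 g Ba, 20.53 g Cr, 25.26 g O.
Moles — Ba: 54.21 / 137.33 = 0.3947 mol; Cr: 20.53 / 52.00 = 0.3948 mol; O: 25.26 / 16.00 = 1.579 mol
Divide by the smallest (0.3947 mol Ba): Ba 1.000, Cr 1.000, O 3.999
→ BaCrO4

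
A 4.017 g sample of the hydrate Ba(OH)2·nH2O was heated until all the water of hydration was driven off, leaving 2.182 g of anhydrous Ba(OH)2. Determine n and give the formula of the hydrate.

Ba(OH)2·8H2O

Mass of water lost = 4.017 − 2.182 = 1.835 g → 1.835 / 18.02 = 0.1018 mol H2O
Molar mass of Ba(OH)2 = 171.35 g/mol → mol Ba(OH)2 = 2.182 / 171.35 = 0.01273
n = 0.1018 / 0.01273 = 8.00 ≈ 8 → Ba(OH)2·8H2O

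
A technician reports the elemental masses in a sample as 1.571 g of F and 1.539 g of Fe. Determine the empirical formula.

F: 1.571 g ÷ 19.00 g/mol = 0.08268 mol
Fe: 1.539 g ÷ 55.85 g/mol = 0.02756 mol
Ratios (÷ 0.02756): F 3.001, Fe 1.000
≈ 3:1 → F3Fe

F3Fe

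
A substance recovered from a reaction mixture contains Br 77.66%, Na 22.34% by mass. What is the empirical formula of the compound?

BrNa

Assume 100 g: 77.66 g Br, 22.34 g Na.
n(Br) = 77.66/79.90 = 0.972, n(Na) = 22.34/22.99 = 0.9717
Smallest is Na at 0.9717 mol; normalising gives Br 1.000, Na 1.000
≈ 1:1 → BrNa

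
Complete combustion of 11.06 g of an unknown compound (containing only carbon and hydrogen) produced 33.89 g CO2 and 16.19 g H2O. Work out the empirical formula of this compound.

C3H7

mol C = 33.89 / 44.01 = 0.7701; mass C = 0.7701 × 12.01 = 9.248 g
mol H = 2 × (16.19 / 18.02) = 1.797; mass H = 1.797 × 1.008 = 1.811 g
Smallest is C at 0.7701 mol; normalising gives C 1.000, H 2.333
×3: C 3.00, H 7.00 → C3H7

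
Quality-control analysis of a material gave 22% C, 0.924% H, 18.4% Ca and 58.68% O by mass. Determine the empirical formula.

Assume 100 g: 22 g C, 0.924 g H, 18.4 g Ca, 58.68 g O.
C: 22 g ÷ 12.01 g/mol = 1.832 mol
H: 0.924 g ÷ 1.008 g/mol = 0.9167 mol
Ca: 18.4 g ÷ 40.08 g/mol = 0.4591 mol
O: 58.68 g ÷ 16.00 g/mol = 3.667 mol
Ratios (÷ 0.4591): C 3.990, H 1.997, Ca 1.000, O 7.989
≈ 4:2:1:8 → C4H2CaO8

C4H2CaO8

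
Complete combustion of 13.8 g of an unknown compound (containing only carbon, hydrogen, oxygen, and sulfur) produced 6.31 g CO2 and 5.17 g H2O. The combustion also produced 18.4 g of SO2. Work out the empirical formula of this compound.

CH4OS2

mol C = 6.31 / 44.01 = 0.1434; mass C = 0.1434 × 12.01 = 1.722 g
mol H = 2 × (5.17 / 18.02) = 0.5738; mass H = 0.5738 × 1.008 = 0.5784 g
mol S = 18.4 / 64.07 = 0.2872; mass S = 9.210 g
mass O = 13.8 − (11.51) = 2.290 g → mol O = 0.1431
Smallest is O at 0.1431 mol; normalising gives C 1.002, H 4.010, O 1.000, S 2.007
≈ 1:4:1:2 → CH4OS2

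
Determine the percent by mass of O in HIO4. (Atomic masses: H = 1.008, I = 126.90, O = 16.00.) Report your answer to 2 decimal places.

Molar mass = 1(1.008) + 1(126.90) + 4(16.00) = 191.908 g/mol
Mass of O per mole = 4 × 16.00 = 64.000 g
% O = 64.000 / 191.908 × 100 = 33.35%

33.35%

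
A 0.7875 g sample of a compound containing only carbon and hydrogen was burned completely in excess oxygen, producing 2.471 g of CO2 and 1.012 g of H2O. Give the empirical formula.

CH2

mol C = 2.471 / 44.01 = 0.05615; mass C = 0.05615 × 12.01 = 0.6743 g
mol H = 2 × (1.012 / 18.02) = 0.1123; mass H = 0.1123 × 1.008 = 0.1132 g
Divide by the smallest (0.05615 mol C): C 1.000, H 2.000
→ CH2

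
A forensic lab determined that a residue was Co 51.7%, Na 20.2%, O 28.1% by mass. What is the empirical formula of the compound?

Assume 100 g: 51.7 g Co, 20.2 g Na, 28.1 g O.
Moles — Co: 51.7 / 58.93 = 0.8773 mol; Na: 20.2 / 22.99 = 0.8786 mol; O: 28.1 / 16.00 = 1.756 mol
Ratios (÷ 0.8773): Co 1.000, Na 1.002, O 2.002
→ CoNaO2

CoNaO2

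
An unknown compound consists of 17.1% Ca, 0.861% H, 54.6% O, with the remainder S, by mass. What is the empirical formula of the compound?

CaH2O8S2

Assume 100 g: 17.1 g Ca, 0.861 g H, 54.6 g O, 27.44 g S.
n(Ca) = 17.1/40.08 = 0.4266, n(H) = 0.861/1.008 = 0.8542, n(O) = 54.6/16.00 = 3.413, n(S) = 27.44/32.07 = 0.8556
Ratios (÷ 0.4266): Ca 1.000, H 2.002, O 7.998, S 2.005
→ CaH2O8S2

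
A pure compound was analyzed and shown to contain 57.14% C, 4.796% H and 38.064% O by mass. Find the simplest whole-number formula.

Assume 100 g: 57.14 g C, 4.796 g H, 38.064 g O.
C: 57.14 g ÷ 12.01 g/mol = 4.758 mol
H: 4.796 g ÷ 1.008 g/mol = 4.758 mol
O: 38.064 g ÷ 16.00 g/mol = 2.379 mol
Smallest is O at 2.379 mol; normalising gives C 2.000, H 2.000, O 1.000
Ratio ≈ 2:2:1, so the empirical formula is C2H2O

C2H2O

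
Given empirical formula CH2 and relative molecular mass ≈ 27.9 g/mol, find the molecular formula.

Empirical-formula mass = 14.03 g/mol
n = 27.9 / 14.03 = 1.99 ≈ 2
Molecular formula = (CH2)2 = C2H4

C2H4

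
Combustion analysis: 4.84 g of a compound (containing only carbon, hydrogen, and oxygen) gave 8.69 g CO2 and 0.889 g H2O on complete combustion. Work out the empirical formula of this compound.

C4H2O3

mol C = 8.69 / 44.01 = 0.1975; mass C = 0.1975 × 12.01 = 2.371 g
mol H = 2 × (0.889 / 18.02) = 0.09867; mass H = 0.09867 × 1.008 = 0.09946 g
mass O = 4.84 − (2.471) = 2.369 g → mol O = 0.1481
Smallest is H at 0.09867 mol; normalising gives C 2.001, H 1.000, O 1.501
Scaling by 2: C 4.00, H 2.00, O 3.00 → C4H2O3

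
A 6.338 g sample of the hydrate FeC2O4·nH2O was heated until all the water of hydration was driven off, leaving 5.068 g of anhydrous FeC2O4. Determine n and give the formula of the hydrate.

FeC2O4·2H2O

Mass of water lost = 6.338 − 5.068 = 1.27 g → 1.27 / 18.02 = 0.07048 mol H2O
Molar mass of FeC2O4 = 143.87 g/mol → mol FeC2O4 = 5.068 / 143.87 = 0.03523
n = 0.07048 / 0.03523 = 2.00 ≈ 2 → FeC2O4·2H2O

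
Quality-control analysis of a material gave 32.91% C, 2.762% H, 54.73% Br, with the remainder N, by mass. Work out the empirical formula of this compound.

C4H4BrN

Assume 100 g: 32.91 g C, 2.762 g H, 54.73 g Br, 9.598 g N.
C: 32.91 g ÷ 12.01 g/mol = 2.74 mol
H: 2.762 g ÷ 1.008 g/mol = 2.74 mol
Br: 54.73 g ÷ 79.90 g/mol = 0.685 mol
N: 9.598 g ÷ 14.01 g/mol = 0.6851 mol
Divide by the smallest (0.685 mol Br): C 4.000, H 4.000, Br 1.000, N 1.000
≈ 4:4:1:1 → C4H4BrN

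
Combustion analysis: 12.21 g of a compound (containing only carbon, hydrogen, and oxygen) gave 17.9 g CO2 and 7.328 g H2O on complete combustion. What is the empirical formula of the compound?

CH2O

mol C = 17.9 / 44.01 = 0.4067; mass C = 0.4067 × 12.01 = 4.885 g
mol H = 2 × (7.328 / 18.02) = 0.8133; mass H = 0.8133 × 1.008 = 0.8198 g
mass O = 12.21 − (5.705) = 6.505 g → mol O = 0.4066
Smallest is O at 0.4066 mol; normalising gives C 1.000, H 2.000, O 1.000
≈ 1:2:1 → CH2O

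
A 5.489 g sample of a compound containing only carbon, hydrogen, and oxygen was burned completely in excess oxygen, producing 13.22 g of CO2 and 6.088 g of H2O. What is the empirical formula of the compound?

mol C = 13.22 / 44.01 = 0.3004; mass C = 0.3004 × 12.01 = 3.608 g
mol H = 2 × (6.088 / 18.02) = 0.6757; mass H = 0.6757 × 1.008 = 0.6811 g
mass O = 5.489 − (4.289) = 1.200 g → mol O = 0.07502
Ratios (÷ 0.07502): C 4.004, H 9.007, O 1.000
→ C4H9O

C4H9O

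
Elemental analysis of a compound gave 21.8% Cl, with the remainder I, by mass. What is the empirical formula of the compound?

ClI

Assume 100 g: 21.8 g Cl, 78.2 g I.
Moles — Cl: 21.8 / 35.45 = 0.615 mol; I: 78.2 / 126.90 = 0.6162 mol
Divide by the smallest (0.615 mol Cl): Cl 1.000, I 1.002
Ratio ≈ 1:1, so the empirical formula is ClI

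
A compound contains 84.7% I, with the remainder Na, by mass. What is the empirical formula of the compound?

Assume 100 g: 84.7 g I, 15.3 g Na.
Moles — I: 84.7 / 126.90 = 0.6675 mol; Na: 15.3 / 22.99 = 0.6655 mol
Smallest is Na at 0.6655 mol; normalising gives I 1.003, Na 1.000
≈ 1:1 → INa

INa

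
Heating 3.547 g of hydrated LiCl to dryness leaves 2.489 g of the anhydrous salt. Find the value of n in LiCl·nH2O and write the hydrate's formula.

Mass of water lost = 3.547 − 2.489 = 1.058 g → 1.058 / 18.02 = 0.05871 mol H2O
Molar mass of LiCl = 42.39 g/mol → mol LiCl = 2.489 / 42.39 = 0.05872
n = 0.05871 / 0.05872 = 1.00 ≈ 1 → LiCl·H2O

LiCl·H2O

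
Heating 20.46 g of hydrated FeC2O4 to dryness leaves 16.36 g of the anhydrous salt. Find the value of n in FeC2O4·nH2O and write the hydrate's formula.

FeC2O4·2H2O

Mass of water lost = 20.46 − 16.36 = 4.1 g → 4.1 / 18.02 = 0.2275 mol H2O
Molar mass of FeC2O4 = 143.87 g/mol → mol FeC2O4 = 16.36 / 143.87 = 0.1137
n = 0.2275 / 0.1137 = 2.00 ≈ 2 → FeC2O4·2H2O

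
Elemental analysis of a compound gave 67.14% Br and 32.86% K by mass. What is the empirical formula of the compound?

Assume 100 g: 67.14 g Br, 32.86 g K.
n(Br) = 67.14/79.90 = 0.8403, n(K) = 32.86/39.10 = 0.8404
Smallest is Br at 0.8403 mol; normalising gives Br 1.000, K 1.000
→ BrK

BrK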